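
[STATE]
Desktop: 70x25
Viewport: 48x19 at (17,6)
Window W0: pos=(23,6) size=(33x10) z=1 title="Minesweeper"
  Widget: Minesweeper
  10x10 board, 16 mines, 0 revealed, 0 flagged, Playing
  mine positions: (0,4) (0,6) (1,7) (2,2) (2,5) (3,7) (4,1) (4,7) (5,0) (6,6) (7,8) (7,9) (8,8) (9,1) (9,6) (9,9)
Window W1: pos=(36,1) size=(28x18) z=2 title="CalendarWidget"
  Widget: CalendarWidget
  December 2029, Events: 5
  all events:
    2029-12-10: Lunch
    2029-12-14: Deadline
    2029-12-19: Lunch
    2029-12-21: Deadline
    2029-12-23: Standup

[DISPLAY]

      ┏━━━━━━━━━━━━┃                1  2      ┃ 
      ┃ Minesweeper┃ 3  4  5  6  7  8  9      ┃ 
      ┠────────────┃10* 11 12 13 14* 15 16    ┃ 
      ┃■■■■■■■■■■  ┃17 18 19* 20 21* 22 23*   ┃ 
      ┃■■■■■■■■■■  ┃24 25 26 27 28 29 30      ┃ 
      ┃■■■■■■■■■■  ┃31                        ┃ 
      ┃■■■■■■■■■■  ┃                          ┃ 
      ┃■■■■■■■■■■  ┃                          ┃ 
      ┃■■■■■■■■■■  ┃                          ┃ 
      ┗━━━━━━━━━━━━┃                          ┃ 
                   ┃                          ┃ 
                   ┃                          ┃ 
                   ┗━━━━━━━━━━━━━━━━━━━━━━━━━━┛ 
                                                
                                                
                                                
                                                
                                                
                                                


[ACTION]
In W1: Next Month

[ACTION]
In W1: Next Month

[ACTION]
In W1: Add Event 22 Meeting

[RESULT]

      ┏━━━━━━━━━━━━┃             1  2  3      ┃ 
      ┃ Minesweeper┃ 4  5  6  7  8  9 10      ┃ 
      ┠────────────┃11 12 13 14 15 16 17      ┃ 
      ┃■■■■■■■■■■  ┃18 19 20 21 22* 23 24     ┃ 
      ┃■■■■■■■■■■  ┃25 26 27 28               ┃ 
      ┃■■■■■■■■■■  ┃                          ┃ 
      ┃■■■■■■■■■■  ┃                          ┃ 
      ┃■■■■■■■■■■  ┃                          ┃ 
      ┃■■■■■■■■■■  ┃                          ┃ 
      ┗━━━━━━━━━━━━┃                          ┃ 
                   ┃                          ┃ 
                   ┃                          ┃ 
                   ┗━━━━━━━━━━━━━━━━━━━━━━━━━━┛ 
                                                
                                                
                                                
                                                
                                                
                                                


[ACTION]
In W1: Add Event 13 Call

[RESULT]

      ┏━━━━━━━━━━━━┃             1  2  3      ┃ 
      ┃ Minesweeper┃ 4  5  6  7  8  9 10      ┃ 
      ┠────────────┃11 12 13* 14 15 16 17     ┃ 
      ┃■■■■■■■■■■  ┃18 19 20 21 22* 23 24     ┃ 
      ┃■■■■■■■■■■  ┃25 26 27 28               ┃ 
      ┃■■■■■■■■■■  ┃                          ┃ 
      ┃■■■■■■■■■■  ┃                          ┃ 
      ┃■■■■■■■■■■  ┃                          ┃ 
      ┃■■■■■■■■■■  ┃                          ┃ 
      ┗━━━━━━━━━━━━┃                          ┃ 
                   ┃                          ┃ 
                   ┃                          ┃ 
                   ┗━━━━━━━━━━━━━━━━━━━━━━━━━━┛ 
                                                
                                                
                                                
                                                
                                                
                                                


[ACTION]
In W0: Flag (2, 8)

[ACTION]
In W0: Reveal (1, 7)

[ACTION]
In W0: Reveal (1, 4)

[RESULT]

      ┏━━━━━━━━━━━━┃             1  2  3      ┃ 
      ┃ Minesweeper┃ 4  5  6  7  8  9 10      ┃ 
      ┠────────────┃11 12 13* 14 15 16 17     ┃ 
      ┃■■■■✹■✹■■■  ┃18 19 20 21 22* 23 24     ┃ 
      ┃■■■■■■■✹■■  ┃25 26 27 28               ┃ 
      ┃■■✹■■✹■■⚑■  ┃                          ┃ 
      ┃■■■■■■■✹■■  ┃                          ┃ 
      ┃■✹■■■■■✹■■  ┃                          ┃ 
      ┃✹■■■■■■■■■  ┃                          ┃ 
      ┗━━━━━━━━━━━━┃                          ┃ 
                   ┃                          ┃ 
                   ┃                          ┃ 
                   ┗━━━━━━━━━━━━━━━━━━━━━━━━━━┛ 
                                                
                                                
                                                
                                                
                                                
                                                


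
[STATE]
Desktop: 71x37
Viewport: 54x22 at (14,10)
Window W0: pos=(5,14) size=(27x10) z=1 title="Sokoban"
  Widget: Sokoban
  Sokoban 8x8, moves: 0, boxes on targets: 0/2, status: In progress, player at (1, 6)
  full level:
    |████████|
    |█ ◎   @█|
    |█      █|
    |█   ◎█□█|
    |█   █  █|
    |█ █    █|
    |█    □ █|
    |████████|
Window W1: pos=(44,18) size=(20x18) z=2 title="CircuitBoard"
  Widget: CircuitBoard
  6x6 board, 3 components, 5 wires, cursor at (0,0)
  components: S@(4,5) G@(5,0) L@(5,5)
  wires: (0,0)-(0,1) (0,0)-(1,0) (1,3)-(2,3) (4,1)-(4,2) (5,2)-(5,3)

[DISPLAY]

                                                      
                                                      
                                                      
                                                      
━━━━━━━━━━━━━━━━━┓                                    
                 ┃                                    
─────────────────┨                                    
                 ┃                                    
                 ┃            ┏━━━━━━━━━━━━━━━━━━┓    
                 ┃            ┃ CircuitBoard     ┃    
                 ┃            ┠──────────────────┨    
                 ┃            ┃   0 1 2 3 4 5    ┃    
                 ┃            ┃0  [.]─ ·         ┃    
━━━━━━━━━━━━━━━━━┛            ┃    │             ┃    
                              ┃1   ·           · ┃    
                              ┃                │ ┃    
                              ┃2               · ┃    
                              ┃                  ┃    
                              ┃3                 ┃    
                              ┃                  ┃    
                              ┃4       · ─ ·     ┃    
                              ┃                  ┃    


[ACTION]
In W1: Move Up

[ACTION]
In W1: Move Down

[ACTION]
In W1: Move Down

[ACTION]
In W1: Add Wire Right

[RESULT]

                                                      
                                                      
                                                      
                                                      
━━━━━━━━━━━━━━━━━┓                                    
                 ┃                                    
─────────────────┨                                    
                 ┃                                    
                 ┃            ┏━━━━━━━━━━━━━━━━━━┓    
                 ┃            ┃ CircuitBoard     ┃    
                 ┃            ┠──────────────────┨    
                 ┃            ┃   0 1 2 3 4 5    ┃    
                 ┃            ┃0   · ─ ·         ┃    
━━━━━━━━━━━━━━━━━┛            ┃    │             ┃    
                              ┃1   ·           · ┃    
                              ┃                │ ┃    
                              ┃2  [.]─ ·       · ┃    
                              ┃                  ┃    
                              ┃3                 ┃    
                              ┃                  ┃    
                              ┃4       · ─ ·     ┃    
                              ┃                  ┃    


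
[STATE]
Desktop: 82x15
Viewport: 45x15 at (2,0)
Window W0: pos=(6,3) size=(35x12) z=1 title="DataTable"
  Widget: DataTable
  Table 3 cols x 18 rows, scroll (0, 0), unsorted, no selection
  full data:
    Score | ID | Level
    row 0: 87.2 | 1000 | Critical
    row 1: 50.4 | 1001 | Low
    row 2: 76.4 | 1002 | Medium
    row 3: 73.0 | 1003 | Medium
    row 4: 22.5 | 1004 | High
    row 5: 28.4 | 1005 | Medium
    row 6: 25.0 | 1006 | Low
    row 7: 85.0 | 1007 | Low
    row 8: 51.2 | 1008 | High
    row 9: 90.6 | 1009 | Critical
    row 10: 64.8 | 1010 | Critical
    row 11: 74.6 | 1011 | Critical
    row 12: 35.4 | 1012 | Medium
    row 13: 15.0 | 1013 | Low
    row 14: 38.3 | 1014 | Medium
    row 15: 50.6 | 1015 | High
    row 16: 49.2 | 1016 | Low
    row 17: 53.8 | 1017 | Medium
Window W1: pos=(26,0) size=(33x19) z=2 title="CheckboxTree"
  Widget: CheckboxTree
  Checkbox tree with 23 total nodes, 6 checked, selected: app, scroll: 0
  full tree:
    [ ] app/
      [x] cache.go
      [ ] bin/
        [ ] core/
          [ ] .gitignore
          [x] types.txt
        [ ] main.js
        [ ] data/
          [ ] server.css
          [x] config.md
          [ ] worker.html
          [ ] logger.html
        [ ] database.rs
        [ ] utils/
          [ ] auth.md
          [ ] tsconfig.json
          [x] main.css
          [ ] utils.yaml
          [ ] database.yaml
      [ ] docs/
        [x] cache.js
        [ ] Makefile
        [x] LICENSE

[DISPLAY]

                        ┏━━━━━━━━━━━━━━━━━━━━
                        ┃ CheckboxTree       
                        ┠────────────────────
    ┏━━━━━━━━━━━━━━━━━━━┃>[-] app/           
    ┃ DataTable         ┃   [x] cache.go     
    ┠───────────────────┃   [-] bin/         
    ┃Score│ID  │Level   ┃     [-] core/      
    ┃─────┼────┼────────┃       [ ] .gitignor
    ┃87.2 │1000│Critical┃       [x] types.txt
    ┃50.4 │1001│Low     ┃     [ ] main.js    
    ┃76.4 │1002│Medium  ┃     [-] data/      
    ┃73.0 │1003│Medium  ┃       [ ] server.cs
    ┃22.5 │1004│High    ┃       [x] config.md
    ┃28.4 │1005│Medium  ┃       [ ] worker.ht
    ┗━━━━━━━━━━━━━━━━━━━┃       [ ] logger.ht


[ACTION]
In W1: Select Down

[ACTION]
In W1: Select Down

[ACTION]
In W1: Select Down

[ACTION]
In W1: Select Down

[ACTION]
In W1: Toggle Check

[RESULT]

                        ┏━━━━━━━━━━━━━━━━━━━━
                        ┃ CheckboxTree       
                        ┠────────────────────
    ┏━━━━━━━━━━━━━━━━━━━┃ [-] app/           
    ┃ DataTable         ┃   [x] cache.go     
    ┠───────────────────┃   [-] bin/         
    ┃Score│ID  │Level   ┃     [x] core/      
    ┃─────┼────┼────────┃>      [x] .gitignor
    ┃87.2 │1000│Critical┃       [x] types.txt
    ┃50.4 │1001│Low     ┃     [ ] main.js    
    ┃76.4 │1002│Medium  ┃     [-] data/      
    ┃73.0 │1003│Medium  ┃       [ ] server.cs
    ┃22.5 │1004│High    ┃       [x] config.md
    ┃28.4 │1005│Medium  ┃       [ ] worker.ht
    ┗━━━━━━━━━━━━━━━━━━━┃       [ ] logger.ht


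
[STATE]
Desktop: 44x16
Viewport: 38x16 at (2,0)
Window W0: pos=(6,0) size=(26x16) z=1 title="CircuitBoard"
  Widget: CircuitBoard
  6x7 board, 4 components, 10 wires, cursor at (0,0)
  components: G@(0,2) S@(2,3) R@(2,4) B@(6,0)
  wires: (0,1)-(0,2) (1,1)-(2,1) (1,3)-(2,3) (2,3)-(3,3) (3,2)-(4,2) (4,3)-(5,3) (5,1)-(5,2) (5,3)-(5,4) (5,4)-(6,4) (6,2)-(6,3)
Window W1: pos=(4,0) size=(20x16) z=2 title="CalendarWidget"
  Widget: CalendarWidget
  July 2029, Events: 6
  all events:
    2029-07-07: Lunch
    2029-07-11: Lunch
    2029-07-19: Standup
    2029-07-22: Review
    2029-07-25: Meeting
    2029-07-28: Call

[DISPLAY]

  ┏━━━━━━━━━━━━━━━━━━┓━━━━━━━┓        
  ┃ CalendarWidget   ┃       ┃        
  ┠──────────────────┨───────┨        
  ┃    July 2029     ┃       ┃        
  ┃Mo Tu We Th Fr Sa ┃       ┃        
  ┃                  ┃       ┃        
  ┃ 2  3  4  5  6  7*┃       ┃        
  ┃ 9 10 11* 12 13 14┃       ┃        
  ┃16 17 18 19* 20 21┃   R   ┃        
  ┃23 24 25* 26 27 28┃       ┃        
  ┃30 31             ┃       ┃        
  ┃                  ┃       ┃        
  ┃                  ┃       ┃        
  ┃                  ┃       ┃        
  ┃                  ┃ ─ ·   ┃        
  ┗━━━━━━━━━━━━━━━━━━┛━━━━━━━┛        


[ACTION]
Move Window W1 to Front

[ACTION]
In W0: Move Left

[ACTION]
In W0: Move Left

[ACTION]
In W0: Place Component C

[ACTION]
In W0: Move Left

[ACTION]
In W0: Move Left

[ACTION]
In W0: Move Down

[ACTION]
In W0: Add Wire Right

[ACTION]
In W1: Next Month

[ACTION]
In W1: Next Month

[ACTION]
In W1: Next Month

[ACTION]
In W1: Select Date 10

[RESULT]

  ┏━━━━━━━━━━━━━━━━━━┓━━━━━━━┓        
  ┃ CalendarWidget   ┃       ┃        
  ┠──────────────────┨───────┨        
  ┃   October 2029   ┃       ┃        
  ┃Mo Tu We Th Fr Sa ┃       ┃        
  ┃ 1  2  3  4  5  6 ┃       ┃        
  ┃ 8  9 [10] 11 12 1┃       ┃        
  ┃15 16 17 18 19 20 ┃       ┃        
  ┃22 23 24 25 26 27 ┃   R   ┃        
  ┃29 30 31          ┃       ┃        
  ┃                  ┃       ┃        
  ┃                  ┃       ┃        
  ┃                  ┃       ┃        
  ┃                  ┃       ┃        
  ┃                  ┃ ─ ·   ┃        
  ┗━━━━━━━━━━━━━━━━━━┛━━━━━━━┛        


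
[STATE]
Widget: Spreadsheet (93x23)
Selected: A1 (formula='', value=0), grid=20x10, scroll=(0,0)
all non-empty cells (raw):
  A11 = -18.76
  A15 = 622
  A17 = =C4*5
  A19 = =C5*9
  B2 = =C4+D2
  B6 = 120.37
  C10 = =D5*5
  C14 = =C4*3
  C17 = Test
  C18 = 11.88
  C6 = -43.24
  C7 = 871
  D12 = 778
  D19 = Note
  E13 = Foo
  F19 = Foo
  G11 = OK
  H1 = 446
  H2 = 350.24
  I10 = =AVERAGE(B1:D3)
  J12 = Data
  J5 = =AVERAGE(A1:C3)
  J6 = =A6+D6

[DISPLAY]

A1:                                                                                          
       A       B       C       D       E       F       G       H       I       J             
---------------------------------------------------------------------------------------------
  1      [0]       0       0       0       0       0       0     446       0       0         
  2        0       0       0       0       0       0       0  350.24       0       0         
  3        0       0       0       0       0       0       0       0       0       0         
  4        0       0       0       0       0       0       0       0       0       0         
  5        0       0       0       0       0       0       0       0       0       0         
  6        0  120.37  -43.24       0       0       0       0       0       0       0         
  7        0       0     871       0       0       0       0       0       0       0         
  8        0       0       0       0       0       0       0       0       0       0         
  9        0       0       0       0       0       0       0       0       0       0         
 10        0       0       0       0       0       0       0       0       0       0         
 11   -18.76       0       0       0       0       0OK             0       0       0         
 12        0       0       0     778       0       0       0       0       0Data             
 13        0       0       0       0Foo            0       0       0       0       0         
 14        0       0       0       0       0       0       0       0       0       0         
 15      622       0       0       0       0       0       0       0       0       0         
 16        0       0       0       0       0       0       0       0       0       0         
 17        0       0Test           0       0       0       0       0       0       0         
 18        0       0   11.88       0       0       0       0       0       0       0         
 19        0       0       0Note           0Foo            0       0       0       0         
 20        0       0       0       0       0       0       0       0       0       0         


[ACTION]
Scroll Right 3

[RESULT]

A1:                                                                                          
       D       E       F       G       H       I       J                                     
---------------------------------------------------------------------------------------------
  1        0       0       0       0     446       0       0                                 
  2        0       0       0       0  350.24       0       0                                 
  3        0       0       0       0       0       0       0                                 
  4        0       0       0       0       0       0       0                                 
  5        0       0       0       0       0       0       0                                 
  6        0       0       0       0       0       0       0                                 
  7        0       0       0       0       0       0       0                                 
  8        0       0       0       0       0       0       0                                 
  9        0       0       0       0       0       0       0                                 
 10        0       0       0       0       0       0       0                                 
 11        0       0       0OK             0       0       0                                 
 12      778       0       0       0       0       0Data                                     
 13        0Foo            0       0       0       0       0                                 
 14        0       0       0       0       0       0       0                                 
 15        0       0       0       0       0       0       0                                 
 16        0       0       0       0       0       0       0                                 
 17        0       0       0       0       0       0       0                                 
 18        0       0       0       0       0       0       0                                 
 19 Note           0Foo            0       0       0       0                                 
 20        0       0       0       0       0       0       0                                 


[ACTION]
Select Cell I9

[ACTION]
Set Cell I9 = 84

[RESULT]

I9: 84                                                                                       
       D       E       F       G       H       I       J                                     
---------------------------------------------------------------------------------------------
  1        0       0       0       0     446       0       0                                 
  2        0       0       0       0  350.24       0       0                                 
  3        0       0       0       0       0       0       0                                 
  4        0       0       0       0       0       0       0                                 
  5        0       0       0       0       0       0       0                                 
  6        0       0       0       0       0       0       0                                 
  7        0       0       0       0       0       0       0                                 
  8        0       0       0       0       0       0       0                                 
  9        0       0       0       0       0    [84]       0                                 
 10        0       0       0       0       0       0       0                                 
 11        0       0       0OK             0       0       0                                 
 12      778       0       0       0       0       0Data                                     
 13        0Foo            0       0       0       0       0                                 
 14        0       0       0       0       0       0       0                                 
 15        0       0       0       0       0       0       0                                 
 16        0       0       0       0       0       0       0                                 
 17        0       0       0       0       0       0       0                                 
 18        0       0       0       0       0       0       0                                 
 19 Note           0Foo            0       0       0       0                                 
 20        0       0       0       0       0       0       0                                 


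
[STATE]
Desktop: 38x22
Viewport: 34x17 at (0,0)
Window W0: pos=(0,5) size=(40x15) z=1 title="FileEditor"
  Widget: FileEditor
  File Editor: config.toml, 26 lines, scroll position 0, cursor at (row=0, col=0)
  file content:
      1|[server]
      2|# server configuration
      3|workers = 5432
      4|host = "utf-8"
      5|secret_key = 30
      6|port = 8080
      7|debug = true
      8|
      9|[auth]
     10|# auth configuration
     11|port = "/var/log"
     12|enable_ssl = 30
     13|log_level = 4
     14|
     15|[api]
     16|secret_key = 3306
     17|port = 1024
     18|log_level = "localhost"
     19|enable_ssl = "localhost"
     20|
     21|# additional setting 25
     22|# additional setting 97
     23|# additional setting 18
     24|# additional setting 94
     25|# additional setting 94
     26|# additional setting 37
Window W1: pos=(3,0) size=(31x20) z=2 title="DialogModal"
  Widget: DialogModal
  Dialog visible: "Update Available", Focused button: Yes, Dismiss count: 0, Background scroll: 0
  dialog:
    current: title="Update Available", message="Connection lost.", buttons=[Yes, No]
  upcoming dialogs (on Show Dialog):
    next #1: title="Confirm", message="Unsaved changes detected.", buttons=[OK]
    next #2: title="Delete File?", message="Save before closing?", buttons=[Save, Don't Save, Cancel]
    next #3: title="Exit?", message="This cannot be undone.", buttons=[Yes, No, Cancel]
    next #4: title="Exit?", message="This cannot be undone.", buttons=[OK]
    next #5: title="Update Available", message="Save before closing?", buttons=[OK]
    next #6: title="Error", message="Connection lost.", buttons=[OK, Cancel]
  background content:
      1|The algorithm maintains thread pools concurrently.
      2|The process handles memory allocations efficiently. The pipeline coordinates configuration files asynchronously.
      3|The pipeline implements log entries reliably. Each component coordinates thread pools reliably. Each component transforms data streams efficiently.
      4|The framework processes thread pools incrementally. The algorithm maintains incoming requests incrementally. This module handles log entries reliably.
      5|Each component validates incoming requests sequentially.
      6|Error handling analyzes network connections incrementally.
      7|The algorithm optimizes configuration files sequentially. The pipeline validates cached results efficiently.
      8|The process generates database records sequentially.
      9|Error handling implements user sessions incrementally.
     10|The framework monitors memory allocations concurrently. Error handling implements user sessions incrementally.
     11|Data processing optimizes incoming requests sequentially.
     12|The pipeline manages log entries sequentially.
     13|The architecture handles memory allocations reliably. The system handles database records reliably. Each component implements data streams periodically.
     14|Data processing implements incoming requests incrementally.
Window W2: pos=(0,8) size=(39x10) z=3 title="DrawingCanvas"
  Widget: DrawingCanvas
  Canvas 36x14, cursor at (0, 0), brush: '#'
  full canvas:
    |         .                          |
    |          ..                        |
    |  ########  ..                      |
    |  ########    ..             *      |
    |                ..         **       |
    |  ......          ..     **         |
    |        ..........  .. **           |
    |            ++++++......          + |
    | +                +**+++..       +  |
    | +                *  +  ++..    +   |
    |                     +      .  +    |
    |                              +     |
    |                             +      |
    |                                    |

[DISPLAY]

   ┏━━━━━━━━━━━━━━━━━━━━━━━━━━━━━┓
   ┃ DialogModal                 ┃
   ┠─────────────────────────────┨
   ┃The algorithm maintains threa┃
   ┃The process handles memory al┃
┏━━┃The pipeline implements log e┃
┃ F┃The framework processes threa┃
┠──┃Each component validates inco┃
┏━━━━━━━━━━━━━━━━━━━━━━━━━━━━━━━━━
┃ DrawingCanvas                   
┠─────────────────────────────────
┃+        .                       
┃          ..                     
┃  ########  ..                   
┃  ########    ..             *   
┃                ..         **    
┃  ......          ..     **      


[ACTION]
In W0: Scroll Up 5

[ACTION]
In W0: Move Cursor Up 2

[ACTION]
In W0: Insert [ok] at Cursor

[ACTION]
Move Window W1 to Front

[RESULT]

   ┏━━━━━━━━━━━━━━━━━━━━━━━━━━━━━┓
   ┃ DialogModal                 ┃
   ┠─────────────────────────────┨
   ┃The algorithm maintains threa┃
   ┃The process handles memory al┃
┏━━┃The pipeline implements log e┃
┃ F┃The framework processes threa┃
┠──┃Each component validates inco┃
┏━━┃Erro┌──────────────────┐netwo┃
┃ D┃The │ Update Available │confi┃
┠──┃The │ Connection lost. │tabas┃
┃+ ┃Erro│    [Yes]  No     │s use┃
┃  ┃The └──────────────────┘emory┃
┃  ┃Data processing optimizes inc┃
┃  ┃The pipeline manages log entr┃
┃  ┃The architecture handles memo┃
┃  ┃Data processing implements in┃


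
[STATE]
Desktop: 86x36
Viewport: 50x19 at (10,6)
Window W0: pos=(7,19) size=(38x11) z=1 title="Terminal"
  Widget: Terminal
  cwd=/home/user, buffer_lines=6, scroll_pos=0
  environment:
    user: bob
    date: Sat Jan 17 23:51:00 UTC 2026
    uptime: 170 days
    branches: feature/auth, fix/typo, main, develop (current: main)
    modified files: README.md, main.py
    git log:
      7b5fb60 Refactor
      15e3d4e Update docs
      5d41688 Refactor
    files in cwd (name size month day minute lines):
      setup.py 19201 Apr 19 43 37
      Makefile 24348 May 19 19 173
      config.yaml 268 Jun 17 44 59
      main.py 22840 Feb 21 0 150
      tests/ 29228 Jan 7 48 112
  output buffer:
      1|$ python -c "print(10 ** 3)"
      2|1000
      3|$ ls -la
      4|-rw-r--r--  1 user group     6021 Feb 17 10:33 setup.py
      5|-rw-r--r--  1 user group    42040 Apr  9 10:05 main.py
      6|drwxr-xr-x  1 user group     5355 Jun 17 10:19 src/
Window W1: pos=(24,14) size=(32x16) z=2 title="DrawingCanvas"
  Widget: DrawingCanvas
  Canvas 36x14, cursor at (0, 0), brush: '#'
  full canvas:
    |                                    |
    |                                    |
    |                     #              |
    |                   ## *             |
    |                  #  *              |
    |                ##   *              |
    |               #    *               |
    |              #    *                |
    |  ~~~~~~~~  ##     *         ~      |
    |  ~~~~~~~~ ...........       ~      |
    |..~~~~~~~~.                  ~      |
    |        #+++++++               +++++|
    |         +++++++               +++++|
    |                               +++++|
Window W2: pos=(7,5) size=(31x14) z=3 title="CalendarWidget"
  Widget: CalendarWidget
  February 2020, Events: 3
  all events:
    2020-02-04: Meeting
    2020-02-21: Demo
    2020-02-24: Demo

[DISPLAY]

alendarWidget              ┃                      
───────────────────────────┨                      
      February 2020        ┃                      
 Tu We Th Fr Sa Su         ┃                      
              1  2         ┃                      
  4*  5  6  7  8  9        ┃                      
 11 12 13 14 15 16         ┃                      
 18 19 20 21* 22 23        ┃                      
* 25 26 27 28 29           ┃━━━━━━━━━━━━━━━━━┓    
                           ┃s                ┃    
                           ┃─────────────────┨    
                           ┃                 ┃    
━━━━━━━━━━━━━━━━━━━━━━━━━━━┛                 ┃    
━━━━━━━━━━━━━━┃                     #        ┃    
erminal       ┃                   ## *       ┃    
──────────────┃                  #  *        ┃    
python -c "pri┃                ##   *        ┃    
00            ┃               #    *         ┃    
ls -la        ┃              #    *          ┃    


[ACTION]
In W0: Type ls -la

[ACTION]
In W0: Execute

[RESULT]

alendarWidget              ┃                      
───────────────────────────┨                      
      February 2020        ┃                      
 Tu We Th Fr Sa Su         ┃                      
              1  2         ┃                      
  4*  5  6  7  8  9        ┃                      
 11 12 13 14 15 16         ┃                      
 18 19 20 21* 22 23        ┃                      
* 25 26 27 28 29           ┃━━━━━━━━━━━━━━━━━┓    
                           ┃s                ┃    
                           ┃─────────────────┨    
                           ┃                 ┃    
━━━━━━━━━━━━━━━━━━━━━━━━━━━┛                 ┃    
━━━━━━━━━━━━━━┃                     #        ┃    
erminal       ┃                   ## *       ┃    
──────────────┃                  #  *        ┃    
ls -la        ┃                ##   *        ┃    
w-r--r--  1 bo┃               #    *         ┃    
w-r--r--  1 bo┃              #    *          ┃    


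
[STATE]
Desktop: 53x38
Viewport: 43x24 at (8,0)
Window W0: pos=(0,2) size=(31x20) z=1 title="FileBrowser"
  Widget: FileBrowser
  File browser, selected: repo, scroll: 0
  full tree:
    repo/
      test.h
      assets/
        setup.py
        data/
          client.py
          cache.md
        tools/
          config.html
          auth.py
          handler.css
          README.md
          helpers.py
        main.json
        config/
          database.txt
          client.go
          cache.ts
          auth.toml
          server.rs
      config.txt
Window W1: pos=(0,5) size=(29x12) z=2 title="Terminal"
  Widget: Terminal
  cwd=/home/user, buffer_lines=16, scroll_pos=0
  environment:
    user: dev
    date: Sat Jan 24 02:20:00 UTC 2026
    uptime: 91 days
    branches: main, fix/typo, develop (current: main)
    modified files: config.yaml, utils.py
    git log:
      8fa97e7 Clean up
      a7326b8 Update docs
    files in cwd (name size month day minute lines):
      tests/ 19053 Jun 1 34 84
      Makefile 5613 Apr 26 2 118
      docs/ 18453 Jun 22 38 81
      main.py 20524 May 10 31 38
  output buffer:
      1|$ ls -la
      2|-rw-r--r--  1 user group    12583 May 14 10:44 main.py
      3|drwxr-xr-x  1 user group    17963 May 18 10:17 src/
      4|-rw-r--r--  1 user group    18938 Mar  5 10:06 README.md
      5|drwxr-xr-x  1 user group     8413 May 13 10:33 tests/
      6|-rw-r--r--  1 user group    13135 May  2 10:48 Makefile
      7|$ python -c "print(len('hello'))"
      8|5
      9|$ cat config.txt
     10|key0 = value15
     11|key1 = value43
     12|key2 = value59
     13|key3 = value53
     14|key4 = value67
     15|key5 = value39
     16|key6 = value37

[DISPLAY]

                                           
                                           
━━━━━━━━━━━━━━━━━━━━━━┓                    
owser                 ┃                    
──────────────────────┨                    
━━━━━━━━━━━━━━━━━━━━┓ ┃                    
al                  ┃ ┃                    
────────────────────┨ ┃                    
a                   ┃ ┃                    
r--  1 user group   ┃ ┃                    
r-x  1 user group   ┃ ┃                    
r--  1 user group   ┃ ┃                    
r-x  1 user group   ┃ ┃                    
r--  1 user group   ┃ ┃                    
n -c "print(len('hel┃ ┃                    
                    ┃ ┃                    
━━━━━━━━━━━━━━━━━━━━┛ ┃                    
                      ┃                    
                      ┃                    
                      ┃                    
                      ┃                    
━━━━━━━━━━━━━━━━━━━━━━┛                    
                                           
                                           


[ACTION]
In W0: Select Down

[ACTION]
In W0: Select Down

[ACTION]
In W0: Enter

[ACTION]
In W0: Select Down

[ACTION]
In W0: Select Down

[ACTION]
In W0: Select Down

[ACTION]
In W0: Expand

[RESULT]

                                           
                                           
━━━━━━━━━━━━━━━━━━━━━━┓                    
owser                 ┃                    
──────────────────────┨                    
━━━━━━━━━━━━━━━━━━━━┓ ┃                    
al                  ┃ ┃                    
────────────────────┨ ┃                    
a                   ┃ ┃                    
r--  1 user group   ┃ ┃                    
r-x  1 user group   ┃ ┃                    
r--  1 user group   ┃ ┃                    
r-x  1 user group   ┃ ┃                    
r--  1 user group   ┃ ┃                    
n -c "print(len('hel┃ ┃                    
                    ┃ ┃                    
━━━━━━━━━━━━━━━━━━━━┛ ┃                    
+] config/            ┃                    
fig.txt               ┃                    
                      ┃                    
                      ┃                    
━━━━━━━━━━━━━━━━━━━━━━┛                    
                                           
                                           


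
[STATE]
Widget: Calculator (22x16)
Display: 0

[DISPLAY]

                     0
┌───┬───┬───┬───┐     
│ 7 │ 8 │ 9 │ ÷ │     
├───┼───┼───┼───┤     
│ 4 │ 5 │ 6 │ × │     
├───┼───┼───┼───┤     
│ 1 │ 2 │ 3 │ - │     
├───┼───┼───┼───┤     
│ 0 │ . │ = │ + │     
├───┼───┼───┼───┤     
│ C │ MC│ MR│ M+│     
└───┴───┴───┴───┘     
                      
                      
                      
                      


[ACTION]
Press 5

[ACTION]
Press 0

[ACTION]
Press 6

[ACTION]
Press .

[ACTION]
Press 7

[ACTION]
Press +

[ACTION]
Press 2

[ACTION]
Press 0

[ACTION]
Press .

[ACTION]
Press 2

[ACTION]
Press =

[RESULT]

                 526.9
┌───┬───┬───┬───┐     
│ 7 │ 8 │ 9 │ ÷ │     
├───┼───┼───┼───┤     
│ 4 │ 5 │ 6 │ × │     
├───┼───┼───┼───┤     
│ 1 │ 2 │ 3 │ - │     
├───┼───┼───┼───┤     
│ 0 │ . │ = │ + │     
├───┼───┼───┼───┤     
│ C │ MC│ MR│ M+│     
└───┴───┴───┴───┘     
                      
                      
                      
                      


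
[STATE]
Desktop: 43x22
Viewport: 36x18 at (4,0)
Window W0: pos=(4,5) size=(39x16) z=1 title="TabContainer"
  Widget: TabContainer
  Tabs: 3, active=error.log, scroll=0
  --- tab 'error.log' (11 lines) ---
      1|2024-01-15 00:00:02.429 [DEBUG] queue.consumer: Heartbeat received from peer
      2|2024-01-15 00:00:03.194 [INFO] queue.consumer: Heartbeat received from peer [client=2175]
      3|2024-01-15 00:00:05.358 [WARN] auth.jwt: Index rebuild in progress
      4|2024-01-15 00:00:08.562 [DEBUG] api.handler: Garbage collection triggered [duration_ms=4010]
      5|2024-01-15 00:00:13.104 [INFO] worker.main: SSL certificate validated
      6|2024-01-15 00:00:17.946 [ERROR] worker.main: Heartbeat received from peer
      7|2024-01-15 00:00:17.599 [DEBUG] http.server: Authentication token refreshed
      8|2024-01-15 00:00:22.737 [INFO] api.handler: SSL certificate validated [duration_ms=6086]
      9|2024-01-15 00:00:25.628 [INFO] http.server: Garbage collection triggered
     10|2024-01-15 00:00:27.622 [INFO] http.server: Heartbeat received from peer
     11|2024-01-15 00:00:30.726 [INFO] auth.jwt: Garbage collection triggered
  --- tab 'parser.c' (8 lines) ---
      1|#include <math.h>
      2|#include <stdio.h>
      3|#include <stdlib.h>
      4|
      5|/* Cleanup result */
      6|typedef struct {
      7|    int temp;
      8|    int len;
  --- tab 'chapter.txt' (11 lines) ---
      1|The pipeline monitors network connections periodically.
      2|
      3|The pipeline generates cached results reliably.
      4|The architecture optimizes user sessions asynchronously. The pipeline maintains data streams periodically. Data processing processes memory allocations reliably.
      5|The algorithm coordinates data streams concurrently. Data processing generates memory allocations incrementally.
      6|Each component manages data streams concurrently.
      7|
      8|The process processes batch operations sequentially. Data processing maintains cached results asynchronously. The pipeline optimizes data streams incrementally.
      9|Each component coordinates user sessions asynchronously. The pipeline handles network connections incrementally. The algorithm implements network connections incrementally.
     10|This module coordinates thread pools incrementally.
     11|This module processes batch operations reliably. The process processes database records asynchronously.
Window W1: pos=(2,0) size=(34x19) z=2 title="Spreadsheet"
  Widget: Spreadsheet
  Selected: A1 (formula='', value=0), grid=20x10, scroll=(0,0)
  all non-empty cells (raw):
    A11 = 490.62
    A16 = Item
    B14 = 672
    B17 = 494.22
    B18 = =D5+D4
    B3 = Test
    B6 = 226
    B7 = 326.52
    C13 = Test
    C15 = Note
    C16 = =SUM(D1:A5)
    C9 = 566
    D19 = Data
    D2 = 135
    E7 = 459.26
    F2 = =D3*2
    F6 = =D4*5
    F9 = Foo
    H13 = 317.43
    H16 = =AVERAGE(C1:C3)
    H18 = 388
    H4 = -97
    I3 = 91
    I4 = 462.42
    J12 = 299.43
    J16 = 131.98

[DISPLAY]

━━━━━━━━━━━━━━━━━━━━━━━━━━━━━━━┓    
Spreadsheet                    ┃    
───────────────────────────────┨    
1:                             ┃    
      A       B       C       D┃    
-------------------------------┃━━━━
 1      [0]       0       0    ┃    
 2        0       0       0    ┃────
 3        0Test           0    ┃.txt
 4        0       0       0    ┃────
 5        0       0       0    ┃ que
 6        0     226       0    ┃queu
 7        0  326.52       0    ┃auth
 8        0       0       0    ┃ api
 9        0       0     566    ┃work
10        0       0       0    ┃ wor
11   490.62       0       0    ┃ htt
12        0       0       0    ┃api.


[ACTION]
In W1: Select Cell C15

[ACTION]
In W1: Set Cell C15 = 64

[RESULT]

━━━━━━━━━━━━━━━━━━━━━━━━━━━━━━━┓    
Spreadsheet                    ┃    
───────────────────────────────┨    
15: 64                         ┃    
      A       B       C       D┃    
-------------------------------┃━━━━
 1        0       0       0    ┃    
 2        0       0       0    ┃────
 3        0Test           0    ┃.txt
 4        0       0       0    ┃────
 5        0       0       0    ┃ que
 6        0     226       0    ┃queu
 7        0  326.52       0    ┃auth
 8        0       0       0    ┃ api
 9        0       0     566    ┃work
10        0       0       0    ┃ wor
11   490.62       0       0    ┃ htt
12        0       0       0    ┃api.


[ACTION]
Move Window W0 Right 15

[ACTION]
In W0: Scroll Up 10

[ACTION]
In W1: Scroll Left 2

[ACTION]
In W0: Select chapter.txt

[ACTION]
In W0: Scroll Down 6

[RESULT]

━━━━━━━━━━━━━━━━━━━━━━━━━━━━━━━┓    
Spreadsheet                    ┃    
───────────────────────────────┨    
15: 64                         ┃    
      A       B       C       D┃    
-------------------------------┃━━━━
 1        0       0       0    ┃    
 2        0       0       0    ┃────
 3        0Test           0    ┃.txt
 4        0       0       0    ┃────
 5        0       0       0    ┃    
 6        0     226       0    ┃rati
 7        0  326.52       0    ┃ ses
 8        0       0       0    ┃pool
 9        0       0     566    ┃rati
10        0       0       0    ┃    
11   490.62       0       0    ┃    
12        0       0       0    ┃    
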